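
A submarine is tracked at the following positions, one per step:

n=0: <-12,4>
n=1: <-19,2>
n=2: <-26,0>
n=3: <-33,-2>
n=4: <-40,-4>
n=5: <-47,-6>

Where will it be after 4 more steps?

Constant displacement of <-7,-2> per step.
step 6: <-47,-6> + <-7,-2> → <-54,-8>
step 7: <-54,-8> + <-7,-2> → <-61,-10>
step 8: <-61,-10> + <-7,-2> → <-68,-12>
step 9: <-68,-12> + <-7,-2> → <-75,-14>

<-75,-14>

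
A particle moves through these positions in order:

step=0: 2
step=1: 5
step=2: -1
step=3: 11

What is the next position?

-13

Step-to-step displacements: +3, -6, +12; each is -2× the previous.
step 4: 11 − 24 → -13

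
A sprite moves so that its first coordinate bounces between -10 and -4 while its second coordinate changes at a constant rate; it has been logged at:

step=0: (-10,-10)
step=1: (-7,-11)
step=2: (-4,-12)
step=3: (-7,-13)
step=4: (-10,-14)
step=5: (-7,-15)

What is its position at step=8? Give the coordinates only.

(-10,-18)

The first coordinate reflects between -10 and -4, moving 3 per step.
  step 6: -7 → -4
  step 7: -4 → -7
  step 8: -7 → -10
The second coordinate changes by -1 each step: at step 8 it is -18.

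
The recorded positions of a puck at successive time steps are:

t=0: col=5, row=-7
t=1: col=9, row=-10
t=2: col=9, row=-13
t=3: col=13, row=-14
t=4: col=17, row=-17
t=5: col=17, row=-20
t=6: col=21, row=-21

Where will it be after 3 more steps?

Differencing gives (+4,-3), (+0,-3), (+4,-1), (+4,-3), (+0,-3), (+4,-1). This is the pattern (+4,-3), (+0,-3), (+4,-1) repeated.
step 7: apply (+4,-3) → col=25, row=-24
step 8: apply (+0,-3) → col=25, row=-27
step 9: apply (+4,-1) → col=29, row=-28

col=29, row=-28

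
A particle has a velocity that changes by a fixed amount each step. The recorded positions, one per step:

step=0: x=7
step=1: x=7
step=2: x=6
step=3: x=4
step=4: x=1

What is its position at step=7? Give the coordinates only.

First differences are +0, -1, -2, -3; their common second difference is -1 (constant acceleration).
step 5: 1 − 4 → x=-3
step 6: -3 − 5 → x=-8
step 7: -8 − 6 → x=-14

x=-14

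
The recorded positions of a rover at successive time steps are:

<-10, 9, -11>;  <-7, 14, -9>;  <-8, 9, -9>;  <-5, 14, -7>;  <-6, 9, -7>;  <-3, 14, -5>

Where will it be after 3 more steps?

<-2, 9, -3>

The moves between consecutive positions are <+3, +5, +2>, <-1, -5, +0>, <+3, +5, +2>, <-1, -5, +0>, <+3, +5, +2>; they repeat the 2-cycle [<+3, +5, +2>, <-1, -5, +0>].
step 6: apply <-1, -5, +0> → <-4, 9, -5>
step 7: apply <+3, +5, +2> → <-1, 14, -3>
step 8: apply <-1, -5, +0> → <-2, 9, -3>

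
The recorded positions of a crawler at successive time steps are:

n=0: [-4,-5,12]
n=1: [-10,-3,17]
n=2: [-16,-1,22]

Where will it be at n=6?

[-40,7,42]

The position changes by [-6,+2,+5] every step.
step 3: [-16,-1,22] + [-6,+2,+5] → [-22,1,27]
step 4: [-22,1,27] + [-6,+2,+5] → [-28,3,32]
step 5: [-28,3,32] + [-6,+2,+5] → [-34,5,37]
step 6: [-34,5,37] + [-6,+2,+5] → [-40,7,42]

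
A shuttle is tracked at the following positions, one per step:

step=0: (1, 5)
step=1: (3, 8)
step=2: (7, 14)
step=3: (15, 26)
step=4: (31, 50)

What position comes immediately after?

Step-to-step displacements: (+2, +3), (+4, +6), (+8, +12), (+16, +24); each is 2× the previous.
step 5: (31, 50) + (+32, +48) → (63, 98)

(63, 98)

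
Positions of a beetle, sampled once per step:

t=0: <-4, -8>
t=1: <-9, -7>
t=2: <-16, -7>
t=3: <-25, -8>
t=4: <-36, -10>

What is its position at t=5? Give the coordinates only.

Successive displacements: <-5, +1>, <-7, +0>, <-9, -1>, <-11, -2> — each changes by <-2, -1>.
step 5: <-36, -10> + <-13, -3> → <-49, -13>

<-49, -13>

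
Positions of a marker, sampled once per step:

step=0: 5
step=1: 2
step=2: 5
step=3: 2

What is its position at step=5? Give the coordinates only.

The jumps are -3, +3, -3 — a geometric progression with ratio -1.
step 4: 2 + 3 → 5
step 5: 5 − 3 → 2

2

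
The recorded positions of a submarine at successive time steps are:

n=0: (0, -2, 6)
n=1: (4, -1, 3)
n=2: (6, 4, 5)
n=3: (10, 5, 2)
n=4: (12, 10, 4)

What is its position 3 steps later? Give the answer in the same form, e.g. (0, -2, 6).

Differencing gives (+4, +1, -3), (+2, +5, +2), (+4, +1, -3), (+2, +5, +2). This is the pattern (+4, +1, -3), (+2, +5, +2) repeated.
step 5: apply (+4, +1, -3) → (16, 11, 1)
step 6: apply (+2, +5, +2) → (18, 16, 3)
step 7: apply (+4, +1, -3) → (22, 17, 0)

(22, 17, 0)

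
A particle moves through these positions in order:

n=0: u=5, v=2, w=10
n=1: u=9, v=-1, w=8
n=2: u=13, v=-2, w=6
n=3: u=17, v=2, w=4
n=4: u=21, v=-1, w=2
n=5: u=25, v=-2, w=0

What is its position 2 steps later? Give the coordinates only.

U: linear, +4 per step → 33 at step 7.
V: cycles through 2, -1, -2 every 3 steps. Step 7 lands at position 1 of the cycle → -1.
W: linear, -2 per step → -4 at step 7.

u=33, v=-1, w=-4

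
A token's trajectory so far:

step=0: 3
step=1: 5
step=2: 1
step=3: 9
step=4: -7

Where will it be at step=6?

-39

Consecutive displacements +2, -4, +8, -16 scale by a factor of -2 each step.
step 5: -7 + 32 → 25
step 6: 25 − 64 → -39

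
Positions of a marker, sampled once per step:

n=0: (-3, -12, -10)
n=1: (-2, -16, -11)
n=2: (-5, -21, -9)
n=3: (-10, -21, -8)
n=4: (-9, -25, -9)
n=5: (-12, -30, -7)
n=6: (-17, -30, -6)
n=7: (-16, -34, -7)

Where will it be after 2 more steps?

(-24, -39, -4)

Step-to-step displacements: (+1, -4, -1), (-3, -5, +2), (-5, +0, +1), (+1, -4, -1), (-3, -5, +2), (-5, +0, +1), (+1, -4, -1) — a repeating cycle of length 3.
step 8: apply (-3, -5, +2) → (-19, -39, -5)
step 9: apply (-5, +0, +1) → (-24, -39, -4)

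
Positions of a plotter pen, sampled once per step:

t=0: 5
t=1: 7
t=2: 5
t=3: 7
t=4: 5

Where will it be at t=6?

Step-to-step displacements: +2, -2, +2, -2; each is -1× the previous.
step 5: 5 + 2 → 7
step 6: 7 − 2 → 5

5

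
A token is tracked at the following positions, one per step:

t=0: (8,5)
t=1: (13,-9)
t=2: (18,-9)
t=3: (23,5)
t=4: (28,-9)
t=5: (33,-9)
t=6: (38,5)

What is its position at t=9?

The first coordinate changes by +5 each step, so at step 9 it is 8 + 9·(5) = 53.
The second coordinate repeats the cycle [5, -9, -9] with period 3; step 9 mod 3 = 0, giving 5.

(53,5)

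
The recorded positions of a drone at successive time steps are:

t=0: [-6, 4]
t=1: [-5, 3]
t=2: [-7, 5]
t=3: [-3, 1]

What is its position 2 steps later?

Consecutive displacements [+1, -1], [-2, +2], [+4, -4] scale by a factor of -2 each step.
step 4: [-3, 1] + [-8, +8] → [-11, 9]
step 5: [-11, 9] + [+16, -16] → [5, -7]

[5, -7]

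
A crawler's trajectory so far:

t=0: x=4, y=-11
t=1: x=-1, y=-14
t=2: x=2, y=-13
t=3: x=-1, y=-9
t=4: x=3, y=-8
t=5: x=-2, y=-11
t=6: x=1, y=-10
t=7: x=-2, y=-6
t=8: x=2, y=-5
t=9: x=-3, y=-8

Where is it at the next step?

x=0, y=-7

Differencing gives (-5,-3), (+3,+1), (-3,+4), (+4,+1), (-5,-3), (+3,+1), (-3,+4), (+4,+1), (-5,-3). This is the pattern (-5,-3), (+3,+1), (-3,+4), (+4,+1) repeated.
step 10: apply (+3,+1) → x=0, y=-7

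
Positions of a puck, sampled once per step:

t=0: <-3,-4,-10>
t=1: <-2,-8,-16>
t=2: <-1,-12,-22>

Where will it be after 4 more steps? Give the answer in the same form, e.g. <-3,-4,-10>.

<3,-28,-46>

The position changes by <+1,-4,-6> every step.
step 3: <-1,-12,-22> + <+1,-4,-6> → <0,-16,-28>
step 4: <0,-16,-28> + <+1,-4,-6> → <1,-20,-34>
step 5: <1,-20,-34> + <+1,-4,-6> → <2,-24,-40>
step 6: <2,-24,-40> + <+1,-4,-6> → <3,-28,-46>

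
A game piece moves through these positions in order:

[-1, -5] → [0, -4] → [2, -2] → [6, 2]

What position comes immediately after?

Consecutive displacements [+1, +1], [+2, +2], [+4, +4] scale by a factor of 2 each step.
step 4: [6, 2] + [+8, +8] → [14, 10]

[14, 10]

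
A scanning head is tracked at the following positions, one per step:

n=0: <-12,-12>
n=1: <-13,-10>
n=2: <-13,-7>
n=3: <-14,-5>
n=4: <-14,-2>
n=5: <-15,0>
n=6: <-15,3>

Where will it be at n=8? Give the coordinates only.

<-16,8>

Differencing gives <-1,+2>, <+0,+3>, <-1,+2>, <+0,+3>, <-1,+2>, <+0,+3>. This is the pattern <-1,+2>, <+0,+3> repeated.
step 7: apply <-1,+2> → <-16,5>
step 8: apply <+0,+3> → <-16,8>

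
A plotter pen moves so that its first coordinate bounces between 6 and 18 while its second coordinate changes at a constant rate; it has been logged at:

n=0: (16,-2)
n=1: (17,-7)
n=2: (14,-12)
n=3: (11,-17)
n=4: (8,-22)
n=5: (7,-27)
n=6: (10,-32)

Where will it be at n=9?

(17,-47)

The first coordinate reflects between 6 and 18, moving 3 per step.
  step 7: 10 → 13
  step 8: 13 → 16
  step 9: 16 → 17
The second coordinate changes by -5 each step: at step 9 it is -47.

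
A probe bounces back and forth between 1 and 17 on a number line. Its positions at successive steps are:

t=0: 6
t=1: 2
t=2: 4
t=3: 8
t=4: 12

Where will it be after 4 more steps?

6

The value travels 4 per step and bounces off the walls at 1 and 17.
  step 5: 12 → 16
  step 6: 16 → 14
  step 7: 14 → 10
  step 8: 10 → 6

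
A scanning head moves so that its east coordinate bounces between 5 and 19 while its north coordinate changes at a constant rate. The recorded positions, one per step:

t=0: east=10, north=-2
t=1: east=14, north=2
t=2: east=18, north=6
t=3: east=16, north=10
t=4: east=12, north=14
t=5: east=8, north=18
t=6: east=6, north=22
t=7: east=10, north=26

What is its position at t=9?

The east coordinate travels 4 per step and bounces off the walls at 5 and 19.
  step 8: 10 → 14
  step 9: 14 → 18
The north coordinate changes by +4 each step: at step 9 it is 34.

east=18, north=34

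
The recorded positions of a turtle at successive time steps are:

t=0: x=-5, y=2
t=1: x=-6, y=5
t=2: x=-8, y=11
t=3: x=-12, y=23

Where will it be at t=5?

x=-36, y=95

The jumps are (-1, +3), (-2, +6), (-4, +12) — a geometric progression with ratio 2.
step 4: x=-12, y=23 + (-8, +24) → x=-20, y=47
step 5: x=-20, y=47 + (-16, +48) → x=-36, y=95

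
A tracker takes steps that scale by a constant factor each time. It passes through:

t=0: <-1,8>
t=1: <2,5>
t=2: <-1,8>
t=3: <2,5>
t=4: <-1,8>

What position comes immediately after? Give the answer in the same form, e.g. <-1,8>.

The jumps are <+3,-3>, <-3,+3>, <+3,-3>, <-3,+3> — a geometric progression with ratio -1.
step 5: <-1,8> + <+3,-3> → <2,5>

<2,5>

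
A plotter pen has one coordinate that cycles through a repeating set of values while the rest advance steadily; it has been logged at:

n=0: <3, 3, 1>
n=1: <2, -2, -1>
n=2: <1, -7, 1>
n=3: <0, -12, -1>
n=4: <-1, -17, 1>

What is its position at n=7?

The first coordinate changes by -1 each step, so at step 7 it is 3 + 7·(-1) = -4.
The second coordinate changes by -5 each step, so at step 7 it is 3 + 7·(-5) = -32.
The third coordinate repeats the cycle [1, -1] with period 2; step 7 mod 2 = 1, giving -1.

<-4, -32, -1>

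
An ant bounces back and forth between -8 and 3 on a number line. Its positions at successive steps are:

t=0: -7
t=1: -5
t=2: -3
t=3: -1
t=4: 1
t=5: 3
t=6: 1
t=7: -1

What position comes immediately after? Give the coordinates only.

-3

The value travels 2 per step and bounces off the walls at -8 and 3.
  step 8: -1 → -3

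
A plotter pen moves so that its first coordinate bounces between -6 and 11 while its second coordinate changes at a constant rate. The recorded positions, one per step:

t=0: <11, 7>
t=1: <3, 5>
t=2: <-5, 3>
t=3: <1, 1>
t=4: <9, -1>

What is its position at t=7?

<-1, -7>

The first coordinate travels 8 per step and bounces off the walls at -6 and 11.
  step 5: 9 → 5
  step 6: 5 → -3
  step 7: -3 → -1
The second coordinate changes by -2 each step: at step 7 it is -7.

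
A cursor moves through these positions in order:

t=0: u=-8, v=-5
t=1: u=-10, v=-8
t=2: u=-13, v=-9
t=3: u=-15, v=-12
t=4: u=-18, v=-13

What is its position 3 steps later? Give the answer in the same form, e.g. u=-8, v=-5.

Differencing gives (-2, -3), (-3, -1), (-2, -3), (-3, -1). This is the pattern (-2, -3), (-3, -1) repeated.
step 5: apply (-2, -3) → u=-20, v=-16
step 6: apply (-3, -1) → u=-23, v=-17
step 7: apply (-2, -3) → u=-25, v=-20

u=-25, v=-20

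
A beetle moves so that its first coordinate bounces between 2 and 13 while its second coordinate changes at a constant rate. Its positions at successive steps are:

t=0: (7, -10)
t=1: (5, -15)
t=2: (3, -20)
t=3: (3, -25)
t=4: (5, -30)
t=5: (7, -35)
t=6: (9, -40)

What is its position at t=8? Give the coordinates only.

(13, -50)

The first coordinate travels 2 per step and bounces off the walls at 2 and 13.
  step 7: 9 → 11
  step 8: 11 → 13
The second coordinate changes by -5 each step: at step 8 it is -50.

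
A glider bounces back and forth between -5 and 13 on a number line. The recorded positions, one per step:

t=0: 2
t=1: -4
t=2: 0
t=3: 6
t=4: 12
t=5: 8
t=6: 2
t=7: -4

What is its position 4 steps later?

The value travels 6 per step and bounces off the walls at -5 and 13.
  step 8: -4 → 0
  step 9: 0 → 6
  step 10: 6 → 12
  step 11: 12 → 8

8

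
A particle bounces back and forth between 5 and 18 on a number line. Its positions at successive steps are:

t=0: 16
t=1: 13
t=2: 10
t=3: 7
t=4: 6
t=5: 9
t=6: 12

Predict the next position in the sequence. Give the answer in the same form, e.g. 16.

15

The value travels 3 per step and bounces off the walls at 5 and 18.
  step 7: 12 → 15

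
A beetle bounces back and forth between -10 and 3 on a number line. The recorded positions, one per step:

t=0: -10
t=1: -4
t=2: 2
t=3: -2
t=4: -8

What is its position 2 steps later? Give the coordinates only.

The value reflects between -10 and 3, moving 6 per step.
  step 5: -8 → -6
  step 6: -6 → 0

0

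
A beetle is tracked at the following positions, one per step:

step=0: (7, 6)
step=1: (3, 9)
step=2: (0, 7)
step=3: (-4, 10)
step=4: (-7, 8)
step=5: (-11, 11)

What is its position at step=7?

(-18, 12)

Differencing gives (-4, +3), (-3, -2), (-4, +3), (-3, -2), (-4, +3). This is the pattern (-4, +3), (-3, -2) repeated.
step 6: apply (-3, -2) → (-14, 9)
step 7: apply (-4, +3) → (-18, 12)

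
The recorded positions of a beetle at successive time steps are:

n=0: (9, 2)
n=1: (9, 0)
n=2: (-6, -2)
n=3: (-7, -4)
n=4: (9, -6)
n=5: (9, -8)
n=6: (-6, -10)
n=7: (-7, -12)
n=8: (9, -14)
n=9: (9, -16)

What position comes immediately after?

(-6, -18)

The first coordinate repeats the cycle [9, 9, -6, -7] with period 4; step 10 mod 4 = 2, giving -6.
The second coordinate changes by -2 each step, so at step 10 it is 2 + 10·(-2) = -18.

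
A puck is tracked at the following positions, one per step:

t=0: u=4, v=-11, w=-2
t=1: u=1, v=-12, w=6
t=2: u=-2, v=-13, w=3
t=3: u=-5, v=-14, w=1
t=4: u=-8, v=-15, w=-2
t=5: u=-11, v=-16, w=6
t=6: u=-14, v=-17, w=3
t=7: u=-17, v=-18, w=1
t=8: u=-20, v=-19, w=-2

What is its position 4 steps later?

The u coordinate changes by -3 each step, so at step 12 it is 4 + 12·(-3) = -32.
The v coordinate changes by -1 each step, so at step 12 it is -11 + 12·(-1) = -23.
The w coordinate repeats the cycle [-2, 6, 3, 1] with period 4; step 12 mod 4 = 0, giving -2.

u=-32, v=-23, w=-2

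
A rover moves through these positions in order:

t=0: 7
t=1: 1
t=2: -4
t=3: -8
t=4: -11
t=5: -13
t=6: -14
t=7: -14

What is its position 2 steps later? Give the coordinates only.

-11

Taking differences between consecutive positions: -6, -5, -4, -3, -2, -1, +0. These grow by +1 each step.
step 8: -14 + 1 → -13
step 9: -13 + 2 → -11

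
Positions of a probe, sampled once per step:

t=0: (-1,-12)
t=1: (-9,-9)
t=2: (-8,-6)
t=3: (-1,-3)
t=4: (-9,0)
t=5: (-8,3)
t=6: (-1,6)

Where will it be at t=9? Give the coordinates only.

The first coordinate repeats the cycle [-1, -9, -8] with period 3; step 9 mod 3 = 0, giving -1.
The second coordinate changes by +3 each step, so at step 9 it is -12 + 9·(3) = 15.

(-1,15)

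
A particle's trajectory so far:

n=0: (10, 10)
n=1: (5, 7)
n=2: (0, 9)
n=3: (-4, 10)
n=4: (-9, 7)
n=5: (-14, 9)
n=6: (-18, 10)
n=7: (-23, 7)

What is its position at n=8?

(-28, 9)

Differencing gives (-5, -3), (-5, +2), (-4, +1), (-5, -3), (-5, +2), (-4, +1), (-5, -3). This is the pattern (-5, -3), (-5, +2), (-4, +1) repeated.
step 8: apply (-5, +2) → (-28, 9)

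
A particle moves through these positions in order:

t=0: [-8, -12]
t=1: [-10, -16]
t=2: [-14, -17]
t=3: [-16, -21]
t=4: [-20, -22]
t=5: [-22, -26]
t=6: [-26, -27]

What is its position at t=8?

[-32, -32]

Differencing gives [-2, -4], [-4, -1], [-2, -4], [-4, -1], [-2, -4], [-4, -1]. This is the pattern [-2, -4], [-4, -1] repeated.
step 7: apply [-2, -4] → [-28, -31]
step 8: apply [-4, -1] → [-32, -32]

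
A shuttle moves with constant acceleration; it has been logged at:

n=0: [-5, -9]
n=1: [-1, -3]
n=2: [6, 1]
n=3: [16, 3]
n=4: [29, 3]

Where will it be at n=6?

[64, -3]

Taking differences between consecutive positions: [+4, +6], [+7, +4], [+10, +2], [+13, +0]. These grow by [+3, -2] each step.
step 5: [29, 3] + [+16, -2] → [45, 1]
step 6: [45, 1] + [+19, -4] → [64, -3]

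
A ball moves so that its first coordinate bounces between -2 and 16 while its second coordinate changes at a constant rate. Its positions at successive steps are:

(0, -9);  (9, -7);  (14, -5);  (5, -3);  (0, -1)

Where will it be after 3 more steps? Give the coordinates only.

(5, 5)

The first coordinate travels 9 per step and bounces off the walls at -2 and 16.
  step 5: 0 → 9
  step 6: 9 → 14
  step 7: 14 → 5
The second coordinate changes by +2 each step: at step 7 it is 5.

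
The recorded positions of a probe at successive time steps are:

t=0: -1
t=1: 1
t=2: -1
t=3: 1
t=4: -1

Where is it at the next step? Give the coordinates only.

The jumps are +2, -2, +2, -2 — a geometric progression with ratio -1.
step 5: -1 + 2 → 1

1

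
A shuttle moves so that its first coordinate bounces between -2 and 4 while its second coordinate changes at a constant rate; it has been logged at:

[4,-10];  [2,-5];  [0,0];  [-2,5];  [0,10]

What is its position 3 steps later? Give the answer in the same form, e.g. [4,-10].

[2,25]

The first coordinate reflects between -2 and 4, moving 2 per step.
  step 5: 0 → 2
  step 6: 2 → 4
  step 7: 4 → 2
The second coordinate changes by +5 each step: at step 7 it is 25.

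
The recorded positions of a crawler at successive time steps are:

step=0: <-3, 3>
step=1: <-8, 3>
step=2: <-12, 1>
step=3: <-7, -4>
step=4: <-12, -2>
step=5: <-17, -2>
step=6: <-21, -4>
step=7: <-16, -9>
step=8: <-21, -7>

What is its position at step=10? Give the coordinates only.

Step-to-step displacements: <-5, +0>, <-4, -2>, <+5, -5>, <-5, +2>, <-5, +0>, <-4, -2>, <+5, -5>, <-5, +2> — a repeating cycle of length 4.
step 9: apply <-5, +0> → <-26, -7>
step 10: apply <-4, -2> → <-30, -9>

<-30, -9>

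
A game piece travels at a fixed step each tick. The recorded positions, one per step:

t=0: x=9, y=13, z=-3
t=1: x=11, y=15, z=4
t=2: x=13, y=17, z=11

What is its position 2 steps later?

Constant displacement of (+2, +2, +7) per step.
step 3: x=13, y=17, z=11 + (+2, +2, +7) → x=15, y=19, z=18
step 4: x=15, y=19, z=18 + (+2, +2, +7) → x=17, y=21, z=25

x=17, y=21, z=25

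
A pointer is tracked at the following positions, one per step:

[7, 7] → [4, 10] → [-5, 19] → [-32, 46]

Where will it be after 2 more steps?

Step-to-step displacements: [-3, +3], [-9, +9], [-27, +27]; each is 3× the previous.
step 4: [-32, 46] + [-81, +81] → [-113, 127]
step 5: [-113, 127] + [-243, +243] → [-356, 370]

[-356, 370]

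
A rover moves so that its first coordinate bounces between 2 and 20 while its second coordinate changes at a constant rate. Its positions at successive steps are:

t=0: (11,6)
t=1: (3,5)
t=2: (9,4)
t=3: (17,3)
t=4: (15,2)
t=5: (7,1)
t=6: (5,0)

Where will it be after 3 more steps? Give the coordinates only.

The first coordinate reflects between 2 and 20, moving 8 per step.
  step 7: 5 → 13
  step 8: 13 → 19
  step 9: 19 → 11
The second coordinate changes by -1 each step: at step 9 it is -3.

(11,-3)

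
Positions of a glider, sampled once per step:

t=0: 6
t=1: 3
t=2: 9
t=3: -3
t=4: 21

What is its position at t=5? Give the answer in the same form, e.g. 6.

Consecutive displacements -3, +6, -12, +24 scale by a factor of -2 each step.
step 5: 21 − 48 → -27

-27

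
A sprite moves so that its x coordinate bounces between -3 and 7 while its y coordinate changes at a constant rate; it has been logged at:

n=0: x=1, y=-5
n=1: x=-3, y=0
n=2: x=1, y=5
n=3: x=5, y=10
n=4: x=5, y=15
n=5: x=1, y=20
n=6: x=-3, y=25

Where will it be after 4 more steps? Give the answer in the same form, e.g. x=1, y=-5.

x=1, y=45

The x coordinate reflects between -3 and 7, moving 4 per step.
  step 7: -3 → 1
  step 8: 1 → 5
  step 9: 5 → 5
  step 10: 5 → 1
The y coordinate changes by +5 each step: at step 10 it is 45.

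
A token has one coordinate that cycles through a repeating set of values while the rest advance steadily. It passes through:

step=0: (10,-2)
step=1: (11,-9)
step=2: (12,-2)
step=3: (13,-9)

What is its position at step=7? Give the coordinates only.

The first coordinate changes by +1 each step, so at step 7 it is 10 + 7·(1) = 17.
The second coordinate repeats the cycle [-2, -9] with period 2; step 7 mod 2 = 1, giving -9.

(17,-9)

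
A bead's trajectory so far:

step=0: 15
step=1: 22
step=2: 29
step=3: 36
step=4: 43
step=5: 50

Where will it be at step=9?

The position changes by +7 every step.
step 6: 50 + 7 → 57
step 7: 57 + 7 → 64
step 8: 64 + 7 → 71
step 9: 71 + 7 → 78

78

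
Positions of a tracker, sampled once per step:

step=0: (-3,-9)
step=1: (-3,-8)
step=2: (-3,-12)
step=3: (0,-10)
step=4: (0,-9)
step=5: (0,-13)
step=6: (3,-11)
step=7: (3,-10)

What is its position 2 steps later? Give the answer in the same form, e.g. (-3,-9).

The moves between consecutive positions are (+0,+1), (+0,-4), (+3,+2), (+0,+1), (+0,-4), (+3,+2), (+0,+1); they repeat the 3-cycle [(+0,+1), (+0,-4), (+3,+2)].
step 8: apply (+0,-4) → (3,-14)
step 9: apply (+3,+2) → (6,-12)

(6,-12)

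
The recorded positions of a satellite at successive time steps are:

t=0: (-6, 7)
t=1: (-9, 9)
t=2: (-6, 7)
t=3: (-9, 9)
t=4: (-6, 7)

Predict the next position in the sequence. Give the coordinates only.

(-9, 9)

The jumps are (-3, +2), (+3, -2), (-3, +2), (+3, -2) — a geometric progression with ratio -1.
step 5: (-6, 7) + (-3, +2) → (-9, 9)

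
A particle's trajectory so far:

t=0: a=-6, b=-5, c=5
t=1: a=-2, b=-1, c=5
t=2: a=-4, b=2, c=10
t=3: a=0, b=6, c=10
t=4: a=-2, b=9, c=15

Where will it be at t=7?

Step-to-step displacements: (+4, +4, +0), (-2, +3, +5), (+4, +4, +0), (-2, +3, +5) — a repeating cycle of length 2.
step 5: apply (+4, +4, +0) → a=2, b=13, c=15
step 6: apply (-2, +3, +5) → a=0, b=16, c=20
step 7: apply (+4, +4, +0) → a=4, b=20, c=20

a=4, b=20, c=20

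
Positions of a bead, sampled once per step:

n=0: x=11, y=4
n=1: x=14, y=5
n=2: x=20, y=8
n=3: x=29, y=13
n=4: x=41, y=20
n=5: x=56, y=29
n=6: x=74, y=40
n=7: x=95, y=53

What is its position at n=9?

Successive displacements: (+3, +1), (+6, +3), (+9, +5), (+12, +7), (+15, +9), (+18, +11), (+21, +13) — each changes by (+3, +2).
step 8: x=95, y=53 + (+24, +15) → x=119, y=68
step 9: x=119, y=68 + (+27, +17) → x=146, y=85

x=146, y=85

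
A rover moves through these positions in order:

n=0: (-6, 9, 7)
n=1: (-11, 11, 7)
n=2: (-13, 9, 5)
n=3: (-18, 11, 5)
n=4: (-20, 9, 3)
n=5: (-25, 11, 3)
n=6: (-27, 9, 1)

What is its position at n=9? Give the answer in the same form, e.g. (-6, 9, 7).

The moves between consecutive positions are (-5, +2, +0), (-2, -2, -2), (-5, +2, +0), (-2, -2, -2), (-5, +2, +0), (-2, -2, -2); they repeat the 2-cycle [(-5, +2, +0), (-2, -2, -2)].
step 7: apply (-5, +2, +0) → (-32, 11, 1)
step 8: apply (-2, -2, -2) → (-34, 9, -1)
step 9: apply (-5, +2, +0) → (-39, 11, -1)

(-39, 11, -1)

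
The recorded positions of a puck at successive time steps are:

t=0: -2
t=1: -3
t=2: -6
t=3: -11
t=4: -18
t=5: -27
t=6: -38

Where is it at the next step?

Successive displacements: -1, -3, -5, -7, -9, -11 — each changes by -2.
step 7: -38 − 13 → -51

-51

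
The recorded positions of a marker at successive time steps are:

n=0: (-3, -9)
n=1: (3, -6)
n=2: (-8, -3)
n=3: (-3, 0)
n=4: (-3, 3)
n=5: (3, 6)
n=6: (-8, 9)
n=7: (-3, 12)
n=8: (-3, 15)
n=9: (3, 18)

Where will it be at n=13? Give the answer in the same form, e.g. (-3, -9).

(3, 30)

The first coordinate repeats the cycle [-3, 3, -8, -3] with period 4; step 13 mod 4 = 1, giving 3.
The second coordinate changes by +3 each step, so at step 13 it is -9 + 13·(3) = 30.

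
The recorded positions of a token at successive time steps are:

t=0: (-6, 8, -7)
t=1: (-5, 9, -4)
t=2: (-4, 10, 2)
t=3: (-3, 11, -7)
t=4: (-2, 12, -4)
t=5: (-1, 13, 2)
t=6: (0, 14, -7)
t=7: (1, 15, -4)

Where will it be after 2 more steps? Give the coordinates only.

The first coordinate changes by +1 each step, so at step 9 it is -6 + 9·(1) = 3.
The second coordinate changes by +1 each step, so at step 9 it is 8 + 9·(1) = 17.
The third coordinate repeats the cycle [-7, -4, 2] with period 3; step 9 mod 3 = 0, giving -7.

(3, 17, -7)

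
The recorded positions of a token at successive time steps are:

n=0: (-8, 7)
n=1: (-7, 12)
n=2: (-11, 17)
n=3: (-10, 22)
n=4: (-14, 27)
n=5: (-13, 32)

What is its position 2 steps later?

Differencing gives (+1, +5), (-4, +5), (+1, +5), (-4, +5), (+1, +5). This is the pattern (+1, +5), (-4, +5) repeated.
step 6: apply (-4, +5) → (-17, 37)
step 7: apply (+1, +5) → (-16, 42)

(-16, 42)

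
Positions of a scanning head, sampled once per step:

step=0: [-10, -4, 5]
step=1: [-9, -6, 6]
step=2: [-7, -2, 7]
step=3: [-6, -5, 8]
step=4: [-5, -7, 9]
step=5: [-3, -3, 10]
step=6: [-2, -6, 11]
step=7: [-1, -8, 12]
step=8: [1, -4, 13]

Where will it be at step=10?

[3, -9, 15]

Differencing gives [+1, -2, +1], [+2, +4, +1], [+1, -3, +1], [+1, -2, +1], [+2, +4, +1], [+1, -3, +1], [+1, -2, +1], [+2, +4, +1]. This is the pattern [+1, -2, +1], [+2, +4, +1], [+1, -3, +1] repeated.
step 9: apply [+1, -3, +1] → [2, -7, 14]
step 10: apply [+1, -2, +1] → [3, -9, 15]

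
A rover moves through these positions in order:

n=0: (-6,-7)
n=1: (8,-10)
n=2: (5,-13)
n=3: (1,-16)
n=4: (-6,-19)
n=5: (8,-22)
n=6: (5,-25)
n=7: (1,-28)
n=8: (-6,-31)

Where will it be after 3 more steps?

(1,-40)

First: cycles through -6, 8, 5, 1 every 4 steps. Step 11 lands at position 3 of the cycle → 1.
Second: linear, -3 per step → -40 at step 11.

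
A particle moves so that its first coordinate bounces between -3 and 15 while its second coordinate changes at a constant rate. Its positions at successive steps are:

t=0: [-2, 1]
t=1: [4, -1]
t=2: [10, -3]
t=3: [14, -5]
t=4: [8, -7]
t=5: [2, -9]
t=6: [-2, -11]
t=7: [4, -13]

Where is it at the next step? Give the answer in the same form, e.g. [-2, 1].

[10, -15]

The first coordinate travels 6 per step and bounces off the walls at -3 and 15.
  step 8: 4 → 10
The second coordinate changes by -2 each step: at step 8 it is -15.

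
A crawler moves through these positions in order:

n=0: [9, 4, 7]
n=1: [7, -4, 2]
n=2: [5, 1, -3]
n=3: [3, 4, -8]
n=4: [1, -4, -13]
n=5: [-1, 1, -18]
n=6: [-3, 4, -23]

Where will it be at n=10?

First: linear, -2 per step → -11 at step 10.
Second: cycles through 4, -4, 1 every 3 steps. Step 10 lands at position 1 of the cycle → -4.
Third: linear, -5 per step → -43 at step 10.

[-11, -4, -43]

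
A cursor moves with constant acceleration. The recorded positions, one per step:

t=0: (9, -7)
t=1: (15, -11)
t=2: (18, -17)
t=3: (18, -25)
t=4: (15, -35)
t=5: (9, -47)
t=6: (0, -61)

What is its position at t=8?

(-27, -95)

Successive displacements: (+6, -4), (+3, -6), (+0, -8), (-3, -10), (-6, -12), (-9, -14) — each changes by (-3, -2).
step 7: (0, -61) + (-12, -16) → (-12, -77)
step 8: (-12, -77) + (-15, -18) → (-27, -95)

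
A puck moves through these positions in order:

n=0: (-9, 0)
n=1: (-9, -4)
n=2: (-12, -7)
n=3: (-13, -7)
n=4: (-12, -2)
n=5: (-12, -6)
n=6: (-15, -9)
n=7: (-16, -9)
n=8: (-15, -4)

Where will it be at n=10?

The moves between consecutive positions are (+0, -4), (-3, -3), (-1, +0), (+1, +5), (+0, -4), (-3, -3), (-1, +0), (+1, +5); they repeat the 4-cycle [(+0, -4), (-3, -3), (-1, +0), (+1, +5)].
step 9: apply (+0, -4) → (-15, -8)
step 10: apply (-3, -3) → (-18, -11)

(-18, -11)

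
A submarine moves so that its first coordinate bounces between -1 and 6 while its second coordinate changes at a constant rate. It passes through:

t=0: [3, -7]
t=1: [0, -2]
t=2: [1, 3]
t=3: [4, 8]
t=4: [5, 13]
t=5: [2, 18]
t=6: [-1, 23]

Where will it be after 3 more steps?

[4, 38]

The first coordinate travels 3 per step and bounces off the walls at -1 and 6.
  step 7: -1 → 2
  step 8: 2 → 5
  step 9: 5 → 4
The second coordinate changes by +5 each step: at step 9 it is 38.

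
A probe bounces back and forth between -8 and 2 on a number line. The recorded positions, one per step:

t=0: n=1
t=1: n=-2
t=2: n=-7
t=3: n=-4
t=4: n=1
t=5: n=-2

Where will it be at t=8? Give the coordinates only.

n=1

The value travels 5 per step and bounces off the walls at -8 and 2.
  step 6: -2 → -7
  step 7: -7 → -4
  step 8: -4 → 1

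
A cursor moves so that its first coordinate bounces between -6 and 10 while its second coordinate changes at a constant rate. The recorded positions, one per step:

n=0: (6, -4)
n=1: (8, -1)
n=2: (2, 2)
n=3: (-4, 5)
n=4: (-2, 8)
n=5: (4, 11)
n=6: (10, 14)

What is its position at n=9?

The first coordinate travels 6 per step and bounces off the walls at -6 and 10.
  step 7: 10 → 4
  step 8: 4 → -2
  step 9: -2 → -4
The second coordinate changes by +3 each step: at step 9 it is 23.

(-4, 23)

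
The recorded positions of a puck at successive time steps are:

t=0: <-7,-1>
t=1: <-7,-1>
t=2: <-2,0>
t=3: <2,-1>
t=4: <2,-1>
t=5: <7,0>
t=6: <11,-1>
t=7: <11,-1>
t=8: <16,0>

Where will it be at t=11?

<25,0>

The moves between consecutive positions are <+0,+0>, <+5,+1>, <+4,-1>, <+0,+0>, <+5,+1>, <+4,-1>, <+0,+0>, <+5,+1>; they repeat the 3-cycle [<+0,+0>, <+5,+1>, <+4,-1>].
step 9: apply <+4,-1> → <20,-1>
step 10: apply <+0,+0> → <20,-1>
step 11: apply <+5,+1> → <25,0>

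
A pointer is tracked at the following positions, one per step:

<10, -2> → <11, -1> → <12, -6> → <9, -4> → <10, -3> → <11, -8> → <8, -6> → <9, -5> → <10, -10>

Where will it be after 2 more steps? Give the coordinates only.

<8, -7>

Step-to-step displacements: <+1, +1>, <+1, -5>, <-3, +2>, <+1, +1>, <+1, -5>, <-3, +2>, <+1, +1>, <+1, -5> — a repeating cycle of length 3.
step 9: apply <-3, +2> → <7, -8>
step 10: apply <+1, +1> → <8, -7>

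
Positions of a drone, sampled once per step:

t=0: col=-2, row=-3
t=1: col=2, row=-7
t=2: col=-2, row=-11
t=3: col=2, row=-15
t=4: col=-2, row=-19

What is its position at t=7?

The col coordinate repeats the cycle [-2, 2] with period 2; step 7 mod 2 = 1, giving 2.
The row coordinate changes by -4 each step, so at step 7 it is -3 + 7·(-4) = -31.

col=2, row=-31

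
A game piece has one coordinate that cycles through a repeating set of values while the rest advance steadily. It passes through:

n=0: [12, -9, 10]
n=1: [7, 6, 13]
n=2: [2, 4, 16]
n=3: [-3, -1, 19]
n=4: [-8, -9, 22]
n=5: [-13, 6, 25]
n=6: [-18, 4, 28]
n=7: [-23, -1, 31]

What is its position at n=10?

[-38, 4, 40]

First: linear, -5 per step → -38 at step 10.
Second: cycles through -9, 6, 4, -1 every 4 steps. Step 10 lands at position 2 of the cycle → 4.
Third: linear, +3 per step → 40 at step 10.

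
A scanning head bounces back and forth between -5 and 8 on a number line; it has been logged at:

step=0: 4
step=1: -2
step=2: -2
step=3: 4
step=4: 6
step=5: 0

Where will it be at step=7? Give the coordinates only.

The value reflects between -5 and 8, moving 6 per step.
  step 6: 0 → -4
  step 7: -4 → 2

2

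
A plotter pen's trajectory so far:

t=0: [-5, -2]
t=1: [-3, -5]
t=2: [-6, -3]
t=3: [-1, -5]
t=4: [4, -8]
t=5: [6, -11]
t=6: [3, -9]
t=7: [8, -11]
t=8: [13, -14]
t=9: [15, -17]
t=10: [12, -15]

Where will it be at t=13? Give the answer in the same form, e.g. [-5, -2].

[24, -23]

The moves between consecutive positions are [+2, -3], [-3, +2], [+5, -2], [+5, -3], [+2, -3], [-3, +2], [+5, -2], [+5, -3], [+2, -3], [-3, +2]; they repeat the 4-cycle [[+2, -3], [-3, +2], [+5, -2], [+5, -3]].
step 11: apply [+5, -2] → [17, -17]
step 12: apply [+5, -3] → [22, -20]
step 13: apply [+2, -3] → [24, -23]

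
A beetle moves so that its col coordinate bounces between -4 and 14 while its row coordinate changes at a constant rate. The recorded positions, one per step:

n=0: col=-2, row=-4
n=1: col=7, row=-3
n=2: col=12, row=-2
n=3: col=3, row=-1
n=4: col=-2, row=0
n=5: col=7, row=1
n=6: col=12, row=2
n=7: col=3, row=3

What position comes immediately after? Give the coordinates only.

The col coordinate travels 9 per step and bounces off the walls at -4 and 14.
  step 8: 3 → -2
The row coordinate changes by +1 each step: at step 8 it is 4.

col=-2, row=4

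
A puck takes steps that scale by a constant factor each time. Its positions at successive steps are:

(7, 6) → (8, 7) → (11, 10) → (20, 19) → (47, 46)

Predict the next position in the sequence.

Consecutive displacements (+1, +1), (+3, +3), (+9, +9), (+27, +27) scale by a factor of 3 each step.
step 5: (47, 46) + (+81, +81) → (128, 127)

(128, 127)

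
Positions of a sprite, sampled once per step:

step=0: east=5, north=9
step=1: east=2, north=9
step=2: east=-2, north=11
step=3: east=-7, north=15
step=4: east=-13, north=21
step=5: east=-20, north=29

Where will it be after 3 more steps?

Successive displacements: (-3, +0), (-4, +2), (-5, +4), (-6, +6), (-7, +8) — each changes by (-1, +2).
step 6: east=-20, north=29 + (-8, +10) → east=-28, north=39
step 7: east=-28, north=39 + (-9, +12) → east=-37, north=51
step 8: east=-37, north=51 + (-10, +14) → east=-47, north=65

east=-47, north=65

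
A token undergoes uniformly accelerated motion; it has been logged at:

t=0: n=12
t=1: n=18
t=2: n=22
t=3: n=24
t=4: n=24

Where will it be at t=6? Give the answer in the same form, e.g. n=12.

n=18

Taking differences between consecutive positions: +6, +4, +2, +0. These grow by -2 each step.
step 5: 24 − 2 → n=22
step 6: 22 − 4 → n=18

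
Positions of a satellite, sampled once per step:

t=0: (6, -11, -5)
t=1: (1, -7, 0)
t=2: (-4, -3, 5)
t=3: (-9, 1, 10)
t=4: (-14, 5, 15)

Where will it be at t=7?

(-29, 17, 30)

The position changes by (-5, +4, +5) every step.
step 5: (-14, 5, 15) + (-5, +4, +5) → (-19, 9, 20)
step 6: (-19, 9, 20) + (-5, +4, +5) → (-24, 13, 25)
step 7: (-24, 13, 25) + (-5, +4, +5) → (-29, 17, 30)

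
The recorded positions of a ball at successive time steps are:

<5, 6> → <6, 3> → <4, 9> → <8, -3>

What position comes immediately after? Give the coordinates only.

<0, 21>

The jumps are <+1, -3>, <-2, +6>, <+4, -12> — a geometric progression with ratio -2.
step 4: <8, -3> + <-8, +24> → <0, 21>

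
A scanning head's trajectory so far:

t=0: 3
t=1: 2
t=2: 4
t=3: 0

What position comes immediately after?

Step-to-step displacements: -1, +2, -4; each is -2× the previous.
step 4: 0 + 8 → 8

8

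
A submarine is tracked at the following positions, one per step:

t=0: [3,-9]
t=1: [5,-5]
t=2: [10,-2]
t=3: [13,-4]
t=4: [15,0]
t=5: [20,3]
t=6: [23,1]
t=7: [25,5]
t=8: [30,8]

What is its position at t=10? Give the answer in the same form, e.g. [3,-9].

[35,10]

Differencing gives [+2,+4], [+5,+3], [+3,-2], [+2,+4], [+5,+3], [+3,-2], [+2,+4], [+5,+3]. This is the pattern [+2,+4], [+5,+3], [+3,-2] repeated.
step 9: apply [+3,-2] → [33,6]
step 10: apply [+2,+4] → [35,10]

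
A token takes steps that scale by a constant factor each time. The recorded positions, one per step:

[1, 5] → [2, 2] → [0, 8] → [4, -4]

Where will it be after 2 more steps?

[12, -28]

The jumps are [+1, -3], [-2, +6], [+4, -12] — a geometric progression with ratio -2.
step 4: [4, -4] + [-8, +24] → [-4, 20]
step 5: [-4, 20] + [+16, -48] → [12, -28]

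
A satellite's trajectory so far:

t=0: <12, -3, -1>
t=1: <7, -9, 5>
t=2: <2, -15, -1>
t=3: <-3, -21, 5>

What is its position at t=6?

First: linear, -5 per step → -18 at step 6.
Second: linear, -6 per step → -39 at step 6.
Third: cycles through -1, 5 every 2 steps. Step 6 lands at position 0 of the cycle → -1.

<-18, -39, -1>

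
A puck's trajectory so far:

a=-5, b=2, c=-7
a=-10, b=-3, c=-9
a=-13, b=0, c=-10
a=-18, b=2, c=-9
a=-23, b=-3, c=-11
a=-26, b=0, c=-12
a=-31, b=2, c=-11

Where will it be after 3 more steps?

The moves between consecutive positions are (-5,-5,-2), (-3,+3,-1), (-5,+2,+1), (-5,-5,-2), (-3,+3,-1), (-5,+2,+1); they repeat the 3-cycle [(-5,-5,-2), (-3,+3,-1), (-5,+2,+1)].
step 7: apply (-5,-5,-2) → a=-36, b=-3, c=-13
step 8: apply (-3,+3,-1) → a=-39, b=0, c=-14
step 9: apply (-5,+2,+1) → a=-44, b=2, c=-13

a=-44, b=2, c=-13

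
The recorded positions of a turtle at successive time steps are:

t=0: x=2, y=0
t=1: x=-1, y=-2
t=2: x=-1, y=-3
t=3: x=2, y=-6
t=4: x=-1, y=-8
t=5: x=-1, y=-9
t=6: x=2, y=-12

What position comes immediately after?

Differencing gives (-3,-2), (+0,-1), (+3,-3), (-3,-2), (+0,-1), (+3,-3). This is the pattern (-3,-2), (+0,-1), (+3,-3) repeated.
step 7: apply (-3,-2) → x=-1, y=-14

x=-1, y=-14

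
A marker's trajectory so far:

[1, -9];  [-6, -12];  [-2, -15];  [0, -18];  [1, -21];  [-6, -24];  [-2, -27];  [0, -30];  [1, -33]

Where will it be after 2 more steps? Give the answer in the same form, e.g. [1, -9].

[-2, -39]

First: cycles through 1, -6, -2, 0 every 4 steps. Step 10 lands at position 2 of the cycle → -2.
Second: linear, -3 per step → -39 at step 10.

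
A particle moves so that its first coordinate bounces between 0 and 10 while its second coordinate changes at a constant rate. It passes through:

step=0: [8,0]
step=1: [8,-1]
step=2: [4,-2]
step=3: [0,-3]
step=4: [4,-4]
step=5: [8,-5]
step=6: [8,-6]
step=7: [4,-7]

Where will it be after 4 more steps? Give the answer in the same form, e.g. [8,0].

The first coordinate travels 4 per step and bounces off the walls at 0 and 10.
  step 8: 4 → 0
  step 9: 0 → 4
  step 10: 4 → 8
  step 11: 8 → 8
The second coordinate changes by -1 each step: at step 11 it is -11.

[8,-11]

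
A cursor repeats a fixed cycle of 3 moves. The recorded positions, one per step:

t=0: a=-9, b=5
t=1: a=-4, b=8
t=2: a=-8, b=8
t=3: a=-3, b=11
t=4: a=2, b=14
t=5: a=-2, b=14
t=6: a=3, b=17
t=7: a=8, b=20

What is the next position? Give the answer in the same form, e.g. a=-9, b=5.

Step-to-step displacements: (+5, +3), (-4, +0), (+5, +3), (+5, +3), (-4, +0), (+5, +3), (+5, +3) — a repeating cycle of length 3.
step 8: apply (-4, +0) → a=4, b=20

a=4, b=20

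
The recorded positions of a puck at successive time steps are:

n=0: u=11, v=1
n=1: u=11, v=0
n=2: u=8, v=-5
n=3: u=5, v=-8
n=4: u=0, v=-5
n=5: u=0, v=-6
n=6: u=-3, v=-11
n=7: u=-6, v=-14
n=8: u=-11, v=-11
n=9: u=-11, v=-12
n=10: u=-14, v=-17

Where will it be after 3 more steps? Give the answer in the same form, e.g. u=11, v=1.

u=-22, v=-18

Differencing gives (+0, -1), (-3, -5), (-3, -3), (-5, +3), (+0, -1), (-3, -5), (-3, -3), (-5, +3), (+0, -1), (-3, -5). This is the pattern (+0, -1), (-3, -5), (-3, -3), (-5, +3) repeated.
step 11: apply (-3, -3) → u=-17, v=-20
step 12: apply (-5, +3) → u=-22, v=-17
step 13: apply (+0, -1) → u=-22, v=-18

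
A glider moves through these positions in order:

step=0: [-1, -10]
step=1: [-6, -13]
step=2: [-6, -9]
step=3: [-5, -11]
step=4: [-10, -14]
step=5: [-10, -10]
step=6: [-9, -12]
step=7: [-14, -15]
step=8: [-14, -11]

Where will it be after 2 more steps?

Differencing gives [-5, -3], [+0, +4], [+1, -2], [-5, -3], [+0, +4], [+1, -2], [-5, -3], [+0, +4]. This is the pattern [-5, -3], [+0, +4], [+1, -2] repeated.
step 9: apply [+1, -2] → [-13, -13]
step 10: apply [-5, -3] → [-18, -16]

[-18, -16]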